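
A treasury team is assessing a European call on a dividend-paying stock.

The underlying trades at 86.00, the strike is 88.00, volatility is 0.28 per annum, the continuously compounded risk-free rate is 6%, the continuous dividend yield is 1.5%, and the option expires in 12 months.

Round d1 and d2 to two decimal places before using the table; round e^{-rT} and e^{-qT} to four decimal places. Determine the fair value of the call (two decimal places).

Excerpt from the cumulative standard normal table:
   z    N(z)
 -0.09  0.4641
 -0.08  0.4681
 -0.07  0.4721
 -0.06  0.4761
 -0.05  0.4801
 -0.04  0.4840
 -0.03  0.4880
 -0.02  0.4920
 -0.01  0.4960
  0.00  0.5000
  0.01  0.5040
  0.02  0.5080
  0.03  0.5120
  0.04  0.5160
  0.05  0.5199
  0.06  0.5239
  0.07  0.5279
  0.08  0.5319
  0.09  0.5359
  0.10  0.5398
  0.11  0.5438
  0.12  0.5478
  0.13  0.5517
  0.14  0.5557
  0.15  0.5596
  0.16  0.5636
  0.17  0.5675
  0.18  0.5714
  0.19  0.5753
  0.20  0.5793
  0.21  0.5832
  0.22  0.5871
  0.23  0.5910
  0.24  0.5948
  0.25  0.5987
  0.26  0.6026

T = 1;  σ√T = 0.2800
d₁ = [ln(86/88) + (0.06 − 0.015 + 0.28²/2)·1] / 0.2800 = [-0.0230 + 0.0842] / 0.2800 = 0.2186 ≈ 0.22
d₂ = d₁ − σ√T = 0.2186 − 0.2800 = -0.0614 ≈ -0.06
e^(−qT) = e^(−0.015·1) = 0.9851;  e^(−rT) = e^(−0.06·1) = 0.9418
N(d₁) = N(0.22) = 0.5871;  N(d₂) = N(-0.06) = 0.4761
C = 86·0.9851·0.5871 − 88·0.9418·0.4761 = 49.7383 − 39.4584 = 10.2799

10.28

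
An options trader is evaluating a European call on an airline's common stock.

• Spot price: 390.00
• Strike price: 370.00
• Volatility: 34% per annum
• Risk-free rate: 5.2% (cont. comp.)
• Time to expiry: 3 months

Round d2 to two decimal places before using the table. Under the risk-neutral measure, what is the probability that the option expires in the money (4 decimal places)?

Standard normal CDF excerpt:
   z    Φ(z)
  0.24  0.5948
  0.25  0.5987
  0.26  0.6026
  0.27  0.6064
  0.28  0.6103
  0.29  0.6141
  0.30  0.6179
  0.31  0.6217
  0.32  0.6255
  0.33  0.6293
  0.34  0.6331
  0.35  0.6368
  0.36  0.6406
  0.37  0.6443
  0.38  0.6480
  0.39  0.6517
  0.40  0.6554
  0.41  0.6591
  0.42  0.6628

0.6179

σ√T = 0.34·√0.25 = 0.1700
ln(S/K) + (r + σ²/2)T = ln(390/370) + (0.052 + 0.34²/2)·0.25 = 0.0526 + 0.0275 = 0.0801
d₁ = 0.0801 / 0.1700 = 0.4711 ⇒ 0.47
d₂ = d₁ − σ√T = 0.4711 − 0.1700 = 0.3011 ⇒ 0.30
Risk-neutral Pr[S_T > K] = N(d₂) = N(0.30) = 0.6179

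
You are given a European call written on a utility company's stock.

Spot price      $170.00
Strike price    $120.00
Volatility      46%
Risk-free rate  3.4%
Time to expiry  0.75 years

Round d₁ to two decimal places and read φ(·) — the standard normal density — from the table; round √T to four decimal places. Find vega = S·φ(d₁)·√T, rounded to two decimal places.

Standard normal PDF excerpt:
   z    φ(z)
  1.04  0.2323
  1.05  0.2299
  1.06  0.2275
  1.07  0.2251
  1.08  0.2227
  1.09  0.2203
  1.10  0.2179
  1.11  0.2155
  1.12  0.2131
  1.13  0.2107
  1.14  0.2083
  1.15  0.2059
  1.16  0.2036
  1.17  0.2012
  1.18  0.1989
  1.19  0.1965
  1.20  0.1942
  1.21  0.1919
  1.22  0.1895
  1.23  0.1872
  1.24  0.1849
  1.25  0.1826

T = 0.75;  σ√T = 0.3984
d₁ = [ln(170/120) + (0.034 + 0.46²/2)·0.75] / 0.3984 = [0.3483 + 0.1048] / 0.3984 = 1.1375 which rounds to 1.14
√T = √0.75 = 0.8660
φ(d₁) = φ(1.14) = 0.2083
vega = S·φ(d₁)·√T = 170·0.2083·0.8660 = 30.6659

30.67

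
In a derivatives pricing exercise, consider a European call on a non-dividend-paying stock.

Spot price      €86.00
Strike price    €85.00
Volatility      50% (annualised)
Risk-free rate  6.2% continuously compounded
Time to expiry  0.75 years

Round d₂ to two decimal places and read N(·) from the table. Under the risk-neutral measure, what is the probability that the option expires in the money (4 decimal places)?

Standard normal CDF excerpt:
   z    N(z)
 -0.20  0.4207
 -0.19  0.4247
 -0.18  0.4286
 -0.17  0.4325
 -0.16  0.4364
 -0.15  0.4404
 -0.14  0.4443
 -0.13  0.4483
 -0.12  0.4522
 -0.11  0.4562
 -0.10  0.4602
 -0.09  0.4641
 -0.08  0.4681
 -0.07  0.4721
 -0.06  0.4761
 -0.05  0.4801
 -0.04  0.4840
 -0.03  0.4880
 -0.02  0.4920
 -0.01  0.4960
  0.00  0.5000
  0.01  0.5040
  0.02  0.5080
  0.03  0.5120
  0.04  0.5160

0.4681

T = 0.75;  σ√T = 0.4330
ln(S/K) + (r + σ²/2)T = ln(86/85) + (0.062 + 0.5²/2)·0.75 = 0.0117 + 0.1402 = 0.1519
d₁ = 0.1519 / 0.4330 = 0.3509 ≈ 0.35
d₂ = d₁ − σ√T = 0.3509 − 0.4330 = -0.0821 ≈ -0.08
Pr(exercise) under Q = N(d₂) = 0.4681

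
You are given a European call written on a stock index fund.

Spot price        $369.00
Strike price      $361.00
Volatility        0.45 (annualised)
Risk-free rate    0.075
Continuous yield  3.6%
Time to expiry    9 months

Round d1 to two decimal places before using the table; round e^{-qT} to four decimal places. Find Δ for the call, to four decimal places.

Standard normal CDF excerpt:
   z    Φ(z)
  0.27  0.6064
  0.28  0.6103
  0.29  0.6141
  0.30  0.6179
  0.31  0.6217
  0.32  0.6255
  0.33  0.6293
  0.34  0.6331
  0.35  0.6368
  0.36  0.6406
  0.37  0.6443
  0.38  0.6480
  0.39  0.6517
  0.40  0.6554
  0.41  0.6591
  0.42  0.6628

σ√T = 0.45·√0.75 = 0.3897
d₁ = [ln(369/361) + (0.075 − 0.036 + ½·0.45²)·0.75] / (σ√T) = (0.0219 + 0.1052) / 0.3897 = 0.3262 → 0.33
N(d₁) = N(0.33) = 0.6293
Δ_call = e^(−qT)·N(d₁) = 0.9734·0.6293 = 0.6126

0.6126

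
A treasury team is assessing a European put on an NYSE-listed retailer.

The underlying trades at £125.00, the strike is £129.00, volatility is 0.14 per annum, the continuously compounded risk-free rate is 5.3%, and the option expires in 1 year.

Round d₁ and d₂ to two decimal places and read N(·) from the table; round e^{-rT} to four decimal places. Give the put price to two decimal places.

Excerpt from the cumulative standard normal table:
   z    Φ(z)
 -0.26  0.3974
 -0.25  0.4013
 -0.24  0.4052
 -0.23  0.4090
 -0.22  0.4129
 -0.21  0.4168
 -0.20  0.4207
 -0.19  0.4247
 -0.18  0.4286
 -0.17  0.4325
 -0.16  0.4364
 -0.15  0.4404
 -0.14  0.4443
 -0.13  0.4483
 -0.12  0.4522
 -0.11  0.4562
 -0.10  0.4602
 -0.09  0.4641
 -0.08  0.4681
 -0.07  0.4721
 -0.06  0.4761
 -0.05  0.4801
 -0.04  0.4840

£5.66

σ√T = 0.14 × 1.0000 = 0.1400
d₁ = [ln(125/129) + (0.053 + 0.14²/2)·1] / 0.1400 = [-0.0315 + 0.0628] / 0.1400 = 0.2236 which rounds to 0.22
d₂ = d₁ − σ√T = 0.2236 − 0.1400 = 0.0836 which rounds to 0.08
exp(−rT) = exp(−0.053·1) = 0.9484
P = 129·0.9484·N(-0.08) − 125·N(-0.22) = 129·0.9484·0.4681 − 125·0.4129 = 57.2690 − 51.6125 = 5.6565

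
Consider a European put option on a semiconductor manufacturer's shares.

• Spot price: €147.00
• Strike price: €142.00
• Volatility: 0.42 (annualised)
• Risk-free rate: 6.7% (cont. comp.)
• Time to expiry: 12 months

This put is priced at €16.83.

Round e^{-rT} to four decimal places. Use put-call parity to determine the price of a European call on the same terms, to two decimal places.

e^(−rT) = e^(−0.067·1) = 0.9352
Put-call parity: C − P = S − K·e^(−rT) = 147 − 142·0.9352 = 147 − 132.7984 = 14.2016
C = P + (C − P) = 16.83 + (14.2016) = 31.0316

€31.03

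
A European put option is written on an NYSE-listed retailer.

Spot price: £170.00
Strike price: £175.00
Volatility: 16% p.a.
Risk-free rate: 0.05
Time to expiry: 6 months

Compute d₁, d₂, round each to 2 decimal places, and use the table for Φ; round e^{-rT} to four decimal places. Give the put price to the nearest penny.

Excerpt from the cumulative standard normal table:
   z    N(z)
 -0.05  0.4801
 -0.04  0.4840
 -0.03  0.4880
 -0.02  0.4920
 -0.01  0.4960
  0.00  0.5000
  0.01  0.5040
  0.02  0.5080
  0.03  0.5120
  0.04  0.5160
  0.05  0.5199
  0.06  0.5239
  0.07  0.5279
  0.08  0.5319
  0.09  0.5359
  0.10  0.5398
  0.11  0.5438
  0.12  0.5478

£7.83

σ√T = 0.16 × 0.7071 = 0.1131
d₁ = [ln(170/175) + (0.05 + ½·0.16²)·0.5] / (σ√T) = (-0.0290 + 0.0314) / 0.1131 = 0.0213 → 0.02
d₂ = 0.0213 − 0.1131 = -0.0918 → -0.09
e^(−rT) = e^(−0.05·0.5) = 0.9753
N(−d₂) = N(0.09) = 0.5359;  N(−d₁) = N(-0.02) = 0.4920
P = 175·0.9753·0.5359 − 170·0.4920 = 91.4661 − 83.6400 = 7.8261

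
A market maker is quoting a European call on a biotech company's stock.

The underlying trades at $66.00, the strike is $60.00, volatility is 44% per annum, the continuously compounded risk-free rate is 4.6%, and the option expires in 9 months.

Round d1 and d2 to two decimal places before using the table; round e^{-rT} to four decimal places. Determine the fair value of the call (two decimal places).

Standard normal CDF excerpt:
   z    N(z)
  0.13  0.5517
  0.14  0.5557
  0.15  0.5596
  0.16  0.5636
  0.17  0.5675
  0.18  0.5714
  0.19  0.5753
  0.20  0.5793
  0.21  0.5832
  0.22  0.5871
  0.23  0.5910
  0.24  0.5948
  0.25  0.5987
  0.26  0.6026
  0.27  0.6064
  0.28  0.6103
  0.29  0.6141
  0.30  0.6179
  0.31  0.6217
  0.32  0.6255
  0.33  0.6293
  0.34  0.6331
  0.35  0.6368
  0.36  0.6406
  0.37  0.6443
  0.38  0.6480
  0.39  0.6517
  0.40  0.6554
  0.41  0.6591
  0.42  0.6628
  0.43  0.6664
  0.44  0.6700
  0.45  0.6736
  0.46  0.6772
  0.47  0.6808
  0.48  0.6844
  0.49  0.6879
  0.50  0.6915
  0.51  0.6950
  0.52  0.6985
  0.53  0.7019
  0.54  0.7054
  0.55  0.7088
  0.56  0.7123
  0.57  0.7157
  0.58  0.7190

σ√T = 0.44·√0.75 = 0.3811
ln(S/K) + (r + σ²/2)T = ln(66/60) + (0.046 + 0.44²/2)·0.75 = 0.0953 + 0.1071 = 0.2024
d₁ = 0.2024 / 0.3811 = 0.5312 ⇒ 0.53
d₂ = d₁ − σ√T = 0.5312 − 0.3811 = 0.1501 ⇒ 0.15
exp(−rT) = exp(−0.046·0.75) = 0.9661
N(d₁) = N(0.53) = 0.7019;  N(d₂) = N(0.15) = 0.5596
C = 66·0.7019 − 60·0.9661·0.5596 = 46.3254 − 32.4378 = 13.8876

$13.89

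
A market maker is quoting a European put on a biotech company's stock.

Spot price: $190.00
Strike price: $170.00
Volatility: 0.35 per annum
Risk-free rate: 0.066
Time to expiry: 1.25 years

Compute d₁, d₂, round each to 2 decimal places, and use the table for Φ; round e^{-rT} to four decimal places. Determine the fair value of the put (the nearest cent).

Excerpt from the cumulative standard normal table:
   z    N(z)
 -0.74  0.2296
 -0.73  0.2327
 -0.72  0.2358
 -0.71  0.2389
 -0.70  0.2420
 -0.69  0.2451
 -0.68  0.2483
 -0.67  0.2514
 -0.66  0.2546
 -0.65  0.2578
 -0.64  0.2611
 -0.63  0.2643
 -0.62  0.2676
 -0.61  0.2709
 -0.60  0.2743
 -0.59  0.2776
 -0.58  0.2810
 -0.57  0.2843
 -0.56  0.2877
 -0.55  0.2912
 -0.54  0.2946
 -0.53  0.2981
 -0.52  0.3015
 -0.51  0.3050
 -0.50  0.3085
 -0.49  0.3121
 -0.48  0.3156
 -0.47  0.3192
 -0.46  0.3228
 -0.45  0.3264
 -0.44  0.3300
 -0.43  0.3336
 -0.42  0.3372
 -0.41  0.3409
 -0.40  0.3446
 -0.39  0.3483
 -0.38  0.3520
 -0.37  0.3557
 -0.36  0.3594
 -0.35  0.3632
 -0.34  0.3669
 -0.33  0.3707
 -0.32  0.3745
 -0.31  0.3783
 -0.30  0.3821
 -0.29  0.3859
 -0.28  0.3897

σ√T = 0.35·√1.25 = 0.3913
ln(S/K) + (r + σ²/2)T = ln(190/170) + (0.066 + 0.35²/2)·1.25 = 0.1112 + 0.1591 = 0.2703
d₁ = 0.2703 / 0.3913 = 0.6907 ≈ 0.69
d₂ = d₁ − σ√T = 0.6907 − 0.3913 = 0.2994 ≈ 0.30
exp(−rT) = exp(−0.066·1.25) = 0.9208
P = 170·0.9208·N(-0.30) − 190·N(-0.69) = 170·0.9208·0.3821 − 190·0.2451 = 59.8124 − 46.5690 = 13.2434

$13.24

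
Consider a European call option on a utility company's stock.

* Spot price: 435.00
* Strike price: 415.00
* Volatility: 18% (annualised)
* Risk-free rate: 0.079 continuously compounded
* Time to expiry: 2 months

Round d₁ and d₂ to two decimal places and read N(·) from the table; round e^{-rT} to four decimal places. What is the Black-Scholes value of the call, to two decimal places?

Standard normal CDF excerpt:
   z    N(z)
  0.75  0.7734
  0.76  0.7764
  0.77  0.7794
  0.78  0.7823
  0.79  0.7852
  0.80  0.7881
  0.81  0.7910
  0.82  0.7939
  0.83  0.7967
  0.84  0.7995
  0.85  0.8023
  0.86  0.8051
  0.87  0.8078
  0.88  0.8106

29.82

σ√T = 0.18 × 0.4082 = 0.0735
ln(S/K) + (r + σ²/2)T = ln(435/415) + (0.079 + 0.18²/2)·0.1667 = 0.0471 + 0.0159 = 0.0629
d₁ = 0.0629 / 0.0735 = 0.8564 ≈ 0.86
d₂ = d₁ − σ√T = 0.8564 − 0.0735 = 0.7829 ≈ 0.78
e^(−rT) = e^(−0.079·0.1667) = 0.9869
C = 435·N(0.86) − 415·0.9869·N(0.78) = 435·0.8051 − 415·0.9869·0.7823 = 350.2185 − 320.4015 = 29.8170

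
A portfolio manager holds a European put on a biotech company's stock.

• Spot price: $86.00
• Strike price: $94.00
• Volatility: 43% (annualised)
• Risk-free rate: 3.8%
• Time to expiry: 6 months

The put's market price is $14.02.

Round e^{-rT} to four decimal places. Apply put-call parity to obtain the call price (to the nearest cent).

$7.79

e^(−rT) = e^(−0.038·0.5) = 0.9812
Put-call parity: C − P = S − K·e^(−rT) = 86 − 94·0.9812 = 86 − 92.2328 = -6.2328
C = P + (C − P) = 14.02 + (-6.2328) = 7.7872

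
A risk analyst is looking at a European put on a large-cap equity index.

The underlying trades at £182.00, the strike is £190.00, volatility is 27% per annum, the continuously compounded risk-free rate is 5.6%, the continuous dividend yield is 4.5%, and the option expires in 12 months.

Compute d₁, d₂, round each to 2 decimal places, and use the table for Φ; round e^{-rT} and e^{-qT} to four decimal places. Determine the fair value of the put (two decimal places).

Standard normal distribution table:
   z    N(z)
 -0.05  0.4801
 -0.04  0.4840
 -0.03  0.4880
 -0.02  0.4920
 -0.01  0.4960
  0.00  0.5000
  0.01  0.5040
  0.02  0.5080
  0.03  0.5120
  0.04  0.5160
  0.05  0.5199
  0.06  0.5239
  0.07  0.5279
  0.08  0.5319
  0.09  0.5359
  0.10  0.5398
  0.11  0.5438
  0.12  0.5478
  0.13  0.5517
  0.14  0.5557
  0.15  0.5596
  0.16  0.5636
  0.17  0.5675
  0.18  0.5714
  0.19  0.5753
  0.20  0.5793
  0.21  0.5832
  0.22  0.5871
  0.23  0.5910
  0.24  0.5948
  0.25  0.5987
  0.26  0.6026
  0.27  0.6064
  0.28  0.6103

T = 1;  σ√T = 0.2700
d₁ = [ln(182/190) + (0.056 − 0.045 + 0.27²/2)·1] / 0.2700 = [-0.0430 + 0.0475] / 0.2700 = 0.0164 ≈ 0.02
d₂ = d₁ − σ√T = 0.0164 − 0.2700 = -0.2536 ≈ -0.25
e^(−qT) = e^(−0.045·1) = 0.9560;  e^(−rT) = e^(−0.056·1) = 0.9455
P = 190·0.9455·N(0.25) − 182·0.9560·N(-0.02) = 190·0.9455·0.5987 − 182·0.9560·0.4920 = 107.5535 − 85.6041 = 21.9494

£21.95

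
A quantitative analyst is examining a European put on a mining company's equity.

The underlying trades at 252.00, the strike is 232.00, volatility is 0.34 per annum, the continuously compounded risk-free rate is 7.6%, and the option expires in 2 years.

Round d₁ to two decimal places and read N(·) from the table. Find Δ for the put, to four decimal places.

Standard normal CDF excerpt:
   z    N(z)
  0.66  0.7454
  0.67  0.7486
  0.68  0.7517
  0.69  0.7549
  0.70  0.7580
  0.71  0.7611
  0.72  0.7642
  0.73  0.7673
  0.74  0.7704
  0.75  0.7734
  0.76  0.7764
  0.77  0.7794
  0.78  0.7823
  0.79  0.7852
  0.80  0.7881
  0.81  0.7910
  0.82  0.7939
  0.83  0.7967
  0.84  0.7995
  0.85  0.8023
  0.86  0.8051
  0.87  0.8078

-0.2327

T = 2;  σ√T = 0.4808
ln(S/K) + (r + σ²/2)T = ln(252/232) + (0.076 + 0.34²/2)·2 = 0.0827 + 0.2676 = 0.3503
d₁ = 0.3503 / 0.4808 = 0.7285 ≈ 0.73
N(d₁) = N(0.73) = 0.7673
Δ_put = N(d₁) − 1 = 0.7673 − 1 = -0.2327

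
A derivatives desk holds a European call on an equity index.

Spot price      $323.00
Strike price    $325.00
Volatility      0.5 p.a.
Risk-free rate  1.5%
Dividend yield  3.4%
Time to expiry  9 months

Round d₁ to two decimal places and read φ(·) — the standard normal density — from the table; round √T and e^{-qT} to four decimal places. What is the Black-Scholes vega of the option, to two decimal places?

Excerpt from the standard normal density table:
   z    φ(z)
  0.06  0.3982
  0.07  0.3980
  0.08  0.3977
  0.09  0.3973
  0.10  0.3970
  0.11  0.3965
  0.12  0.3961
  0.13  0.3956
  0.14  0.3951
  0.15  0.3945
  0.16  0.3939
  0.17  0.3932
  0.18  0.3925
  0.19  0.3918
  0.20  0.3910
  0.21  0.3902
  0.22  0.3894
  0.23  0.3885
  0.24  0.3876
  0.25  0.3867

107.21

σ√T = 0.5·√0.75 = 0.4330
d₁ = [ln(323/325) + (0.015 − 0.034 + ½·0.5²)·0.75] / (σ√T) = (-0.0062 + 0.0795) / 0.4330 = 0.1693 ⇒ 0.17
√T = √0.75 = 0.8660
φ(d₁) = φ(0.17) = 0.3932
e^(−qT) = e^(−0.034·0.75) = 0.9748
vega = S·e^(−qT)·φ(d₁)·√T = 323·0.9748·0.3932·0.8660 = 107.2135
(Vega is the same for a European call and put with the same parameters.)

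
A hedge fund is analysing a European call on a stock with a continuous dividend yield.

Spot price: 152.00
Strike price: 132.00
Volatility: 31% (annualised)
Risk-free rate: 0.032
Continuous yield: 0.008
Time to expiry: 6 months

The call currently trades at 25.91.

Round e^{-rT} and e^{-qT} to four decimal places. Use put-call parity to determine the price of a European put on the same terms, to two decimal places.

e^(−qT) = e^(−0.008·0.5) = 0.9960;  e^(−rT) = e^(−0.032·0.5) = 0.9841
Put-call parity: C − P = S·e^(−qT) − K·e^(−rT) = 152·0.9960 − 132·0.9841 = 151.3920 − 129.9012 = 21.4908
P = C − (C − P) = 25.91 − (21.4908) = 4.4192

4.42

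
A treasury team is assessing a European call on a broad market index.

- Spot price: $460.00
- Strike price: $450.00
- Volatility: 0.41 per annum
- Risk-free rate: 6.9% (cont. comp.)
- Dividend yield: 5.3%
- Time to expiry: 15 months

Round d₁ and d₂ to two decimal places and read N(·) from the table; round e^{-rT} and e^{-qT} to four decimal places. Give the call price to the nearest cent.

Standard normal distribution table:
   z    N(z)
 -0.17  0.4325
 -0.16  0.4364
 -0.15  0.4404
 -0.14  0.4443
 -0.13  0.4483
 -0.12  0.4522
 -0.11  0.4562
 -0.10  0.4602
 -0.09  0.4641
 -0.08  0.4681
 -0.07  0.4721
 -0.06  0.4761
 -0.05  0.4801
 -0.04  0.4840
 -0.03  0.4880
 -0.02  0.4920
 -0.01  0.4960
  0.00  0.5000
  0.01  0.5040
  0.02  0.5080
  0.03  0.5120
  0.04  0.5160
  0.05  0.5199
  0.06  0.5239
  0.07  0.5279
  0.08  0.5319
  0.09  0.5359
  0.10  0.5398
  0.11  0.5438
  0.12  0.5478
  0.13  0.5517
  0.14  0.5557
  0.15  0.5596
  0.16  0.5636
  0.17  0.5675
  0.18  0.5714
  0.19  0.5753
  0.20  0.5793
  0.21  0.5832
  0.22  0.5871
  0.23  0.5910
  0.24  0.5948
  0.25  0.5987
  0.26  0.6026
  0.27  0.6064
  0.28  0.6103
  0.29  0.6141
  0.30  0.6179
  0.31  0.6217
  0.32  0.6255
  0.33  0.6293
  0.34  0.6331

σ√T = 0.41 × 1.1180 = 0.4584
d₁ = [ln(460/450) + (0.069 − 0.053 + ½·0.41²)·1.25] / (σ√T) = (0.0220 + 0.1251) / 0.4584 = 0.3208 → 0.32
d₂ = 0.3208 − 0.4584 = -0.1376 → -0.14
exp(−qT) = exp(−0.053·1.25) = 0.9359;  exp(−rT) = exp(−0.069·1.25) = 0.9174
N(d₁) = N(0.32) = 0.6255;  N(d₂) = N(-0.14) = 0.4443
C = 460·0.9359·0.6255 − 450·0.9174·0.4443 = 269.2865 − 183.4204 = 85.8661

$85.87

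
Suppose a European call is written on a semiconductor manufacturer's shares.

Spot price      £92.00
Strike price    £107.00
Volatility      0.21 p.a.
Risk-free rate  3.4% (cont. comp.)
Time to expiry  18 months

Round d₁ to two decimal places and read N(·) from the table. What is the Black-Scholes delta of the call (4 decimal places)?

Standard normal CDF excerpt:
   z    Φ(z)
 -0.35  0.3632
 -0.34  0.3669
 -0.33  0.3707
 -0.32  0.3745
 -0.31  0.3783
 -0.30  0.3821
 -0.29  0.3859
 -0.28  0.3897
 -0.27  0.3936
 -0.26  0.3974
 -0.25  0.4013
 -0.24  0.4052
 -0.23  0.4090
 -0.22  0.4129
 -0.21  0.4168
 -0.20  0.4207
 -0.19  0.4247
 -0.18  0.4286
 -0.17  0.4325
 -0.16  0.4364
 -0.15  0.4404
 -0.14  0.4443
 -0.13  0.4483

T = 1.5;  σ√T = 0.2572
d₁ = [ln(92/107) + (0.034 + ½·0.21²)·1.5] / (σ√T) = (-0.1510 + 0.0841) / 0.2572 = -0.2604 which rounds to -0.26
N(d₁) = N(-0.26) = 0.3974
Δ_call = N(d₁) = 0.3974

0.3974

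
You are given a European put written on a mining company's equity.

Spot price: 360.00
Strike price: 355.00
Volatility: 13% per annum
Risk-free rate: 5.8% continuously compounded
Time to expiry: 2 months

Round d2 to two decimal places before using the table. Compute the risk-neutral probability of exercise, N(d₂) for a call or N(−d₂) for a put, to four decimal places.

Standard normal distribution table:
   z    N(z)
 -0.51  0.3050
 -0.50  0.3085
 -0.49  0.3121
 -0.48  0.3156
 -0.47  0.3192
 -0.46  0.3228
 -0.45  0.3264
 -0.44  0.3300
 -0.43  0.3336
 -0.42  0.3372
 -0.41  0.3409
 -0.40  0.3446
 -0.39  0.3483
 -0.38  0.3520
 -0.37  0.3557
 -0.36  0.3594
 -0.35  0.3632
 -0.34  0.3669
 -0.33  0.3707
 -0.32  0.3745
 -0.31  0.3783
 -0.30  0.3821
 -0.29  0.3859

T = 0.1667;  σ√T = 0.0531
d₁ = [ln(360/355) + (0.058 + 0.13²/2)·0.1667] / 0.0531 = [0.0140 + 0.0111] / 0.0531 = 0.4722 which rounds to 0.47
d₂ = d₁ − σ√T = 0.4722 − 0.0531 = 0.4191 which rounds to 0.42
Pr(exercise) under Q = N(−d₂) = N(-0.42) = 0.3372

0.3372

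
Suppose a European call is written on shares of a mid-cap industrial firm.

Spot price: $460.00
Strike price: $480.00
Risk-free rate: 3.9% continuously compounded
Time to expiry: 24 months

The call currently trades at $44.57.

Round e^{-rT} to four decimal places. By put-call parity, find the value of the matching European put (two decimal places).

$28.57

e^(−rT) = e^(−0.039·2) = 0.9250
Put-call parity: C − P = S − K·e^(−rT) = 460 − 480·0.9250 = 460 − 444.0000 = 16.0000
P = C − (C − P) = 44.57 − (16.0000) = 28.5700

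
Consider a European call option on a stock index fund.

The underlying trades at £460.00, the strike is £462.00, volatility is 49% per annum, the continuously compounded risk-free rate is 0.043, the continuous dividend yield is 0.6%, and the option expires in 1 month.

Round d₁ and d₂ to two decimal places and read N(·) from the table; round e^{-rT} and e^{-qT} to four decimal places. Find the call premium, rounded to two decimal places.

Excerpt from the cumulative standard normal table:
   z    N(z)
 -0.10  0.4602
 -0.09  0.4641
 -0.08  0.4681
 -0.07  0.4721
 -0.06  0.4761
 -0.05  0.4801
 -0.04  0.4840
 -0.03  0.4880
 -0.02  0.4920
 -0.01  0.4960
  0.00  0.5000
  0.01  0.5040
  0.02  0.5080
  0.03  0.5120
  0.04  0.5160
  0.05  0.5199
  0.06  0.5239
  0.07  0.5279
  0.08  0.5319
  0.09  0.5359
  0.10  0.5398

σ√T = 0.49·√0.08333 = 0.1415
d₁ = [ln(460/462) + (0.043 − 0.006 + 0.49²/2)·0.08333] / 0.1415 = [-0.0043 + 0.0131] / 0.1415 = 0.0619 ≈ 0.06
d₂ = d₁ − σ√T = 0.0619 − 0.1415 = -0.0796 ≈ -0.08
exp(−qT) = exp(−0.006·0.08333) = 0.9995;  exp(−rT) = exp(−0.043·0.08333) = 0.9964
N(d₁) = N(0.06) = 0.5239;  N(d₂) = N(-0.08) = 0.4681
C = 460·0.9995·0.5239 − 462·0.9964·0.4681 = 240.8735 − 215.4837 = 25.3898

£25.39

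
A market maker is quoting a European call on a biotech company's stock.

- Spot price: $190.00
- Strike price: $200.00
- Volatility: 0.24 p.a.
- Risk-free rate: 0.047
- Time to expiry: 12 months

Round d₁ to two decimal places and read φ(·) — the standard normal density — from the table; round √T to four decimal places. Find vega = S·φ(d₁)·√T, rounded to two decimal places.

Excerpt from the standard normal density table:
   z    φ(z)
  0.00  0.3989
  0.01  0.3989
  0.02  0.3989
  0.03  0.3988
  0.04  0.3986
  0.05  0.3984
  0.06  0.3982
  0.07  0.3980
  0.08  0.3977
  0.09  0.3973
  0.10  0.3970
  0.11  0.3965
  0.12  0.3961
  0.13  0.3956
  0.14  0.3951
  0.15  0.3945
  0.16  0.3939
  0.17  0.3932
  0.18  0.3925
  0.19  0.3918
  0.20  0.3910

75.43

σ√T = 0.24·√1 = 0.2400
d₁ = [ln(190/200) + (0.047 + 0.24²/2)·1] / 0.2400 = [-0.0513 + 0.0758] / 0.2400 = 0.1021 ⇒ 0.10
√T = √1 = 1.0000
φ(d₁) = φ(0.10) = 0.3970
vega = S·φ(d₁)·√T = 190·0.3970·1.0000 = 75.4300
(Call and put vega coincide under Black-Scholes.)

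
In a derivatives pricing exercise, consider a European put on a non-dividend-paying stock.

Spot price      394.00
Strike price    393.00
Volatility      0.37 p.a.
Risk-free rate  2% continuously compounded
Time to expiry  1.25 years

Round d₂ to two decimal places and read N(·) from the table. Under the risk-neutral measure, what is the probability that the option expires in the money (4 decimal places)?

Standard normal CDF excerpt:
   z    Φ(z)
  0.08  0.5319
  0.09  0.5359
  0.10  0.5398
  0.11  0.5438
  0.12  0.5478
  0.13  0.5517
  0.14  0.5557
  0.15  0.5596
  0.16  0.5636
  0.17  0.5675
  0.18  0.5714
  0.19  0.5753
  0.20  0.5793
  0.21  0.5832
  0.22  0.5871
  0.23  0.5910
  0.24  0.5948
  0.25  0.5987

0.5557

T = 1.25;  σ√T = 0.4137
d₁ = [ln(394/393) + (0.02 + ½·0.37²)·1.25] / (σ√T) = (0.0025 + 0.1106) / 0.4137 = 0.2734 which rounds to 0.27
d₂ = 0.2734 − 0.4137 = -0.1403 which rounds to -0.14
Risk-neutral Pr[S_T < K] = N(−d₂) = N(0.14) = 0.5557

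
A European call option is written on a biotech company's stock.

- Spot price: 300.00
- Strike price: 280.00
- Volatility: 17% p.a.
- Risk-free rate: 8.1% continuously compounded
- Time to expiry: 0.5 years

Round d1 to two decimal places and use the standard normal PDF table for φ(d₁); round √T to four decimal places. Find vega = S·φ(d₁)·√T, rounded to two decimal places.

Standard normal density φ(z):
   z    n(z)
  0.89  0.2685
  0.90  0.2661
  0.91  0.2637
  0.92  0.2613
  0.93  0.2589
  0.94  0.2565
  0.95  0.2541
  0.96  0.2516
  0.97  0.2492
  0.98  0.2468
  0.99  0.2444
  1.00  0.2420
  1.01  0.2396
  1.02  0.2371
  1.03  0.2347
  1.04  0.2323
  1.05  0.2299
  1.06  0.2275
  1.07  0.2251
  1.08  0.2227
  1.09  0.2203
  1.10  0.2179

52.86

σ√T = 0.17·√0.5 = 0.1202
ln(S/K) + (r + σ²/2)T = ln(300/280) + (0.081 + 0.17²/2)·0.5 = 0.0690 + 0.0477 = 0.1167
d₁ = 0.1167 / 0.1202 = 0.9710 ≈ 0.97
√T = √0.5 = 0.7071
φ(d₁) = φ(0.97) = 0.2492
vega = S·φ(d₁)·√T = 300·0.2492·0.7071 = 52.8628
(Vega is the same for a European call and put with the same parameters.)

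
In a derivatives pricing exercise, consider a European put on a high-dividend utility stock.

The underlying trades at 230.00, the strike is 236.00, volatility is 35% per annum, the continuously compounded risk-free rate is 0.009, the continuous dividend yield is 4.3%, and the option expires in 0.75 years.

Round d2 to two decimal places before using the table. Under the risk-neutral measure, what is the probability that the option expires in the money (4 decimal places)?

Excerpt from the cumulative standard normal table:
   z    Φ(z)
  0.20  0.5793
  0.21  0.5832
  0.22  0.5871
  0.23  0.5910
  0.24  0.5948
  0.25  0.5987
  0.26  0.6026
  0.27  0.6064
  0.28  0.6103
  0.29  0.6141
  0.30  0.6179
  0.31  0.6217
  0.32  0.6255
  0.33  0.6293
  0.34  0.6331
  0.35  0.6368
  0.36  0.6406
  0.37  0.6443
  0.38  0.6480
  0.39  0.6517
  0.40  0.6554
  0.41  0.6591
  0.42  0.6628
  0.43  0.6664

T = 0.75;  σ√T = 0.3031
d₁ = [ln(230/236) + (0.009 − 0.043 + 0.35²/2)·0.75] / 0.3031 = [-0.0258 + 0.0204] / 0.3031 = -0.0175 which rounds to -0.02
d₂ = d₁ − σ√T = -0.0175 − 0.3031 = -0.3206 which rounds to -0.32
Pr(exercise) under Q = N(−d₂) = N(0.32) = 0.6255

0.6255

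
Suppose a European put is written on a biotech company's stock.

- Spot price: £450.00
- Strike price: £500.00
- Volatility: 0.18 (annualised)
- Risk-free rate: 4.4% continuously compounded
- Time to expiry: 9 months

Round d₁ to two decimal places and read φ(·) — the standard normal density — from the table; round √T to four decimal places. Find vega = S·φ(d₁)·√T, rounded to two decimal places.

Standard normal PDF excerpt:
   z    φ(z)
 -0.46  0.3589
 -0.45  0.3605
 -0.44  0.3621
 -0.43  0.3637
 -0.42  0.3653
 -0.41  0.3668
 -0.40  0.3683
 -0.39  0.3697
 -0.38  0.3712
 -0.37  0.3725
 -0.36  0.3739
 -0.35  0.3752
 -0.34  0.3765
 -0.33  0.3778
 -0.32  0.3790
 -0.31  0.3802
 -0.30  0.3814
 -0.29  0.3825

144.07

σ√T = 0.18 × 0.8660 = 0.1559
ln(S/K) + (r + σ²/2)T = ln(450/500) + (0.044 + 0.18²/2)·0.75 = -0.1054 + 0.0451 = -0.0602
d₁ = -0.0602 / 0.1559 = -0.3863 which rounds to -0.39
√T = √0.75 = 0.8660
φ(d₁) = φ(-0.39) = 0.3697
vega = S·φ(d₁)·√T = 450·0.3697·0.8660 = 144.0721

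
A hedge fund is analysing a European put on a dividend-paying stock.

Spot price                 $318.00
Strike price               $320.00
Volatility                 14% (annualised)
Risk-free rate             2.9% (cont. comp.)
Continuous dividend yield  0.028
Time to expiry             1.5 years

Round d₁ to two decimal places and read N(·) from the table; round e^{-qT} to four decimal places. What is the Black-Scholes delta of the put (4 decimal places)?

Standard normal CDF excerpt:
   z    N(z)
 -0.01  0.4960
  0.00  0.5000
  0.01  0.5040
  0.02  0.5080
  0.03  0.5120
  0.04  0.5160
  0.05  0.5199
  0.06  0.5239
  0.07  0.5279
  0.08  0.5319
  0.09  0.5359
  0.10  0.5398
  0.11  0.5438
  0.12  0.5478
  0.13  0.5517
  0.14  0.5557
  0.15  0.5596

σ√T = 0.14·√1.5 = 0.1715
d₁ = [ln(318/320) + (0.029 − 0.028 + ½·0.14²)·1.5] / (σ√T) = (-0.0063 + 0.0162) / 0.1715 = 0.0579 which rounds to 0.06
N(d₁) = N(0.06) = 0.5239
Δ_put = exp(−qT)·(N(d₁) − 1) = 0.9589·(0.5239 − 1) = -0.4565

-0.4565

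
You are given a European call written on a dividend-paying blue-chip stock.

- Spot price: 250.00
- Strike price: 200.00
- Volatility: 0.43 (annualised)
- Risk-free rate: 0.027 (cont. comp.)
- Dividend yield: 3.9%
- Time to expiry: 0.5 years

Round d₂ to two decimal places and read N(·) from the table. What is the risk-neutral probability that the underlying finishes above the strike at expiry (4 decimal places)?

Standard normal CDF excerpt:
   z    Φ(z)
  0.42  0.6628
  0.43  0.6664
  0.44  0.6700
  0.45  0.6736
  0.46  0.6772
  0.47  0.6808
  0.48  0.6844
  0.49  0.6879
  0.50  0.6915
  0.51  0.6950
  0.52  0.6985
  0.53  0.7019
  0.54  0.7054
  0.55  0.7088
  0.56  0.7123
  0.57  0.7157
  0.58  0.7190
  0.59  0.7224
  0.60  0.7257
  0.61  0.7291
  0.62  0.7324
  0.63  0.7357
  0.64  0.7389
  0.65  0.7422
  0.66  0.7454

0.7123

σ√T = 0.43 × 0.7071 = 0.3041
d₁ = [ln(250/200) + (0.027 − 0.039 + 0.43²/2)·0.5] / 0.3041 = [0.2231 + 0.0402] / 0.3041 = 0.8662 → 0.87
d₂ = d₁ − σ√T = 0.8662 − 0.3041 = 0.5621 → 0.56
Risk-neutral Pr[S_T > K] = N(d₂) = N(0.56) = 0.7123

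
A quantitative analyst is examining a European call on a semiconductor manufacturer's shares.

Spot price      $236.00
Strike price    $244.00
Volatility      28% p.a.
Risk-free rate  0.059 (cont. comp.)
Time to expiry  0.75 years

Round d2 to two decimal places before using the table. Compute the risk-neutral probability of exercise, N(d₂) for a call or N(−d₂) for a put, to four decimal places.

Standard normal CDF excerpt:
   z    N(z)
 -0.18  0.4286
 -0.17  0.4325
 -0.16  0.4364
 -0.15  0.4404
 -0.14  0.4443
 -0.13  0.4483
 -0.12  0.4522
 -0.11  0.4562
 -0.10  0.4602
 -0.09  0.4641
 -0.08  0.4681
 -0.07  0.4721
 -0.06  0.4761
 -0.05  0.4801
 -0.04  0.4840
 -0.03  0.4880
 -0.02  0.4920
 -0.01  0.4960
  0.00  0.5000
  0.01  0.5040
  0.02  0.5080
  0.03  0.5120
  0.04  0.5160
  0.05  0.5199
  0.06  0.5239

0.4681

T = 0.75;  σ√T = 0.2425
ln(S/K) + (r + σ²/2)T = ln(236/244) + (0.059 + 0.28²/2)·0.75 = -0.0333 + 0.0737 = 0.0403
d₁ = 0.0403 / 0.2425 = 0.1663 → 0.17
d₂ = d₁ − σ√T = 0.1663 − 0.2425 = -0.0762 → -0.08
Risk-neutral Pr[S_T > K] = N(d₂) = N(-0.08) = 0.4681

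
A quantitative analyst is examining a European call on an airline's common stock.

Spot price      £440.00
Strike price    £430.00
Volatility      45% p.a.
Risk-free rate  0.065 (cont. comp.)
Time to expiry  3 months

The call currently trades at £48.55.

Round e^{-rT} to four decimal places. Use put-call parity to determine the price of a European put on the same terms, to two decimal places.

£31.63

e^(−rT) = e^(−0.065·0.25) = 0.9839
Put-call parity: C − P = S − K·e^(−rT) = 440 − 430·0.9839 = 440 − 423.0770 = 16.9230
P = C − (C − P) = 48.55 − (16.9230) = 31.6270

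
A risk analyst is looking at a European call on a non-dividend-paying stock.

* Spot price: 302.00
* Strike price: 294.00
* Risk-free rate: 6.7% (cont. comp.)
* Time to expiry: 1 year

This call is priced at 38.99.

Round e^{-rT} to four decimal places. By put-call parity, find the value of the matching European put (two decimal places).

11.94

e^(−rT) = e^(−0.067·1) = 0.9352
Put-call parity: C − P = S − K·e^(−rT) = 302 − 294·0.9352 = 302 − 274.9488 = 27.0512
P = C − (C − P) = 38.99 − (27.0512) = 11.9388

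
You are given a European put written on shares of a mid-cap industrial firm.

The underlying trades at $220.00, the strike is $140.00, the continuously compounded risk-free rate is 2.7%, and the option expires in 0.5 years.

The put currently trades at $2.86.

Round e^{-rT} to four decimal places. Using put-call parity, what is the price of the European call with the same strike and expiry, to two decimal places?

$84.74

exp(−rT) = exp(−0.027·0.5) = 0.9866
Put-call parity: C − P = S − K·e^(−rT) = 220 − 140·0.9866 = 220 − 138.1240 = 81.8760
C = P + (C − P) = 2.86 + (81.8760) = 84.7360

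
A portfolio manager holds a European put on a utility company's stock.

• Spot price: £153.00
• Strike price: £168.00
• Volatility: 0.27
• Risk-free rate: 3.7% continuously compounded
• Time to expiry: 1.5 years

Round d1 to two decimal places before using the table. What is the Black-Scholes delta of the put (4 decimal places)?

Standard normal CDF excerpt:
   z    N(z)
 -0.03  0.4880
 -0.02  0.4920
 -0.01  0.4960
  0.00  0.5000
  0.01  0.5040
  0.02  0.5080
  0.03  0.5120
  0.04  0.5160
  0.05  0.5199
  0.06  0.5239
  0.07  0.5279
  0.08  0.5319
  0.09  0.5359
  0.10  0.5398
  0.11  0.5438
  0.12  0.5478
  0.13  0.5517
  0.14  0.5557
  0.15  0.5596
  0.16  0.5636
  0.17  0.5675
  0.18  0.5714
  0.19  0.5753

-0.4801

σ√T = 0.27 × 1.2247 = 0.3307
d₁ = [ln(153/168) + (0.037 + ½·0.27²)·1.5] / (σ√T) = (-0.0935 + 0.1102) / 0.3307 = 0.0503 ≈ 0.05
N(d₁) = N(0.05) = 0.5199
Δ_put = N(d₁) − 1 = 0.5199 − 1 = -0.4801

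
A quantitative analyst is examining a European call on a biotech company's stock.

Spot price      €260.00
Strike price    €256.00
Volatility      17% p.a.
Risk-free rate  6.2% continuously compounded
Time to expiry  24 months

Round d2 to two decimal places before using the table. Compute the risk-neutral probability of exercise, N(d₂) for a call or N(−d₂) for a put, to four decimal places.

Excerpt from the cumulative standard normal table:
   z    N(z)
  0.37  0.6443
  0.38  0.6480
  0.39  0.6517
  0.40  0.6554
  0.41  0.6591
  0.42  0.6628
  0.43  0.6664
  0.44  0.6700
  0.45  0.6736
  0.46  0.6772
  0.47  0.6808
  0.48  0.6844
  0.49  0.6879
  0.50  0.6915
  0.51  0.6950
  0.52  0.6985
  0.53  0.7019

0.6772

σ√T = 0.17·√2 = 0.2404
d₁ = [ln(260/256) + (0.062 + ½·0.17²)·2] / (σ√T) = (0.0155 + 0.1529) / 0.2404 = 0.7005 which rounds to 0.70
d₂ = 0.7005 − 0.2404 = 0.4601 which rounds to 0.46
Risk-neutral Pr[S_T > K] = N(d₂) = N(0.46) = 0.6772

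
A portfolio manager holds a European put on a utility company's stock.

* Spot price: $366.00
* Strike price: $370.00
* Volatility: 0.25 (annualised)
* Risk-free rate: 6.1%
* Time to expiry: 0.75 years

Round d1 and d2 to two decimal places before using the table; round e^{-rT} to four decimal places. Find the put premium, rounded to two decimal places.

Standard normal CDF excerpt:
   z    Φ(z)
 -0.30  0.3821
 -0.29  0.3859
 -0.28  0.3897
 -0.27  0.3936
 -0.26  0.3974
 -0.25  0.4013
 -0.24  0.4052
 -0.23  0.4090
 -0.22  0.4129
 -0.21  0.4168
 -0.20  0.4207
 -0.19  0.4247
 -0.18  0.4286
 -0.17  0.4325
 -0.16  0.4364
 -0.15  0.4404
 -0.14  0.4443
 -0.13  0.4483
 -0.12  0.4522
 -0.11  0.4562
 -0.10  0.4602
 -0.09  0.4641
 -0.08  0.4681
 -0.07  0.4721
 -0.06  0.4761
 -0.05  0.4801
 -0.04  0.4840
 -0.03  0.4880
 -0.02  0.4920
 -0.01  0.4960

σ√T = 0.25·√0.75 = 0.2165
d₁ = [ln(366/370) + (0.061 + ½·0.25²)·0.75] / (σ√T) = (-0.0109 + 0.0692) / 0.2165 = 0.2694 → 0.27
d₂ = 0.2694 − 0.2165 = 0.0529 → 0.05
e^(−rT) = e^(−0.061·0.75) = 0.9553
N(−d₂) = N(-0.05) = 0.4801;  N(−d₁) = N(-0.27) = 0.3936
P = 370·0.9553·0.4801 − 366·0.3936 = 169.6966 − 144.0576 = 25.6390

$25.64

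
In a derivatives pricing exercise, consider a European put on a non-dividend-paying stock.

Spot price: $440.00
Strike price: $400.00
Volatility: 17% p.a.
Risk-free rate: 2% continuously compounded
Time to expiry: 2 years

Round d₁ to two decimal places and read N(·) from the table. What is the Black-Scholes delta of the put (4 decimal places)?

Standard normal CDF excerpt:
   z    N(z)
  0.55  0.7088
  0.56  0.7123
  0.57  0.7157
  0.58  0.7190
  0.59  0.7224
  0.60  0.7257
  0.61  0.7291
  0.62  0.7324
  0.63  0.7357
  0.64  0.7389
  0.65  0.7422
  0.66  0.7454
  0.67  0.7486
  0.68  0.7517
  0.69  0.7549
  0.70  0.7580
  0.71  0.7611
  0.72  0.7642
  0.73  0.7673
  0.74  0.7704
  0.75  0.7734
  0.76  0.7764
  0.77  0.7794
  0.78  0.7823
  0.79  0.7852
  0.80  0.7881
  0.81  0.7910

σ√T = 0.17 × 1.4142 = 0.2404
d₁ = [ln(440/400) + (0.02 + 0.17²/2)·2] / 0.2404 = [0.0953 + 0.0689] / 0.2404 = 0.6830 ⇒ 0.68
N(d₁) = N(0.68) = 0.7517
Δ_put = N(d₁) − 1 = 0.7517 − 1 = -0.2483

-0.2483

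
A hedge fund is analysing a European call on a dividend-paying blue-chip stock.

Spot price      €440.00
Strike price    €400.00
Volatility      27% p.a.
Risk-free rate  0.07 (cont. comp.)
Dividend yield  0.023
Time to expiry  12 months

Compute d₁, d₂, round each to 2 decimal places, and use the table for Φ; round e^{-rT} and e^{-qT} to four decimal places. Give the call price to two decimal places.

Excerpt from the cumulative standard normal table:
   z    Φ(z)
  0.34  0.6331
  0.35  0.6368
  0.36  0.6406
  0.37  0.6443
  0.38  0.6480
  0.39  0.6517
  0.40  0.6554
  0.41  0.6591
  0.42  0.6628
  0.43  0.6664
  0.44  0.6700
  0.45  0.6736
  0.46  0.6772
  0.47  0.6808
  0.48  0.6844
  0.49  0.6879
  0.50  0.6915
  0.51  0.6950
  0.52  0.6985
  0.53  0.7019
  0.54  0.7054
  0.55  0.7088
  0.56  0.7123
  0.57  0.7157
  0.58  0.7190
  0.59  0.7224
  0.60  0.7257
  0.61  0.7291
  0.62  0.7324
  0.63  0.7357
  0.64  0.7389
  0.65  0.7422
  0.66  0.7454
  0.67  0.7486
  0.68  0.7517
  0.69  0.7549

€77.47

σ√T = 0.27·√1 = 0.2700
d₁ = [ln(440/400) + (0.07 − 0.023 + ½·0.27²)·1] / (σ√T) = (0.0953 + 0.0835) / 0.2700 = 0.6621 ⇒ 0.66
d₂ = 0.6621 − 0.2700 = 0.3921 ⇒ 0.39
e^(−qT) = e^(−0.023·1) = 0.9773;  e^(−rT) = e^(−0.07·1) = 0.9324
N(d₁) = N(0.66) = 0.7454;  N(d₂) = N(0.39) = 0.6517
C = 440·0.9773·0.7454 − 400·0.9324·0.6517 = 320.5309 − 243.0580 = 77.4729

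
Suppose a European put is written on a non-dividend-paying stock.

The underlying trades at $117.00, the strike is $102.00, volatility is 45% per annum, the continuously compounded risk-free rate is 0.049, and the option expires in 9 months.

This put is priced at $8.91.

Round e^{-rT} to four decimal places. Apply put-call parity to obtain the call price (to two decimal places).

exp(−rT) = exp(−0.049·0.75) = 0.9639
Put-call parity: C − P = S − K·e^(−rT) = 117 − 102·0.9639 = 117 − 98.3178 = 18.6822
C = P + (C − P) = 8.91 + (18.6822) = 27.5922

$27.59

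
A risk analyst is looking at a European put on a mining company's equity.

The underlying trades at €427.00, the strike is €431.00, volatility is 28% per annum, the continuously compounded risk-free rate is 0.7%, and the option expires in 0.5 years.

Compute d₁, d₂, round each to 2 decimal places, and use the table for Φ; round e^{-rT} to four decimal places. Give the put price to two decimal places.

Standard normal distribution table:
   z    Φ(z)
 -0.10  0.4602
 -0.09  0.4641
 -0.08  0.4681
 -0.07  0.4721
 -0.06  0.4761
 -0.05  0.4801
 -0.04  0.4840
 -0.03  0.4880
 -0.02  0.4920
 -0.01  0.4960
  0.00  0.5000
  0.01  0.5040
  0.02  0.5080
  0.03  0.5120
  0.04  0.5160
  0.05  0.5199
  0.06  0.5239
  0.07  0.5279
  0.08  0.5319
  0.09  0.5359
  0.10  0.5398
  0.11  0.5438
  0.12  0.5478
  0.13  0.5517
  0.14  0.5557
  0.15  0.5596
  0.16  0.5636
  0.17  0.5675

σ√T = 0.28 × 0.7071 = 0.1980
ln(S/K) + (r + σ²/2)T = ln(427/431) + (0.007 + 0.28²/2)·0.5 = -0.0093 + 0.0231 = 0.0138
d₁ = 0.0138 / 0.1980 = 0.0696 which rounds to 0.07
d₂ = d₁ − σ√T = 0.0696 − 0.1980 = -0.1284 which rounds to -0.13
e^(−rT) = e^(−0.007·0.5) = 0.9965
N(−d₂) = N(0.13) = 0.5517;  N(−d₁) = N(-0.07) = 0.4721
P = 431·0.9965·0.5517 − 427·0.4721 = 236.9505 − 201.5867 = 35.3638

€35.36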